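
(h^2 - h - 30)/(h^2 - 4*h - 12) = (h + 5)/(h + 2)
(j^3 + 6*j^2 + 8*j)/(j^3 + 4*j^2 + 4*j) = (j + 4)/(j + 2)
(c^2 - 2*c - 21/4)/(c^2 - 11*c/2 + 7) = (c + 3/2)/(c - 2)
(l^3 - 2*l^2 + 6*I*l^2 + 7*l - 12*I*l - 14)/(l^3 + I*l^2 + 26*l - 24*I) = (l^2 + l*(-2 + 7*I) - 14*I)/(l^2 + 2*I*l + 24)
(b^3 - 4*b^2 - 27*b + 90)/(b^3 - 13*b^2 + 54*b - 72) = (b + 5)/(b - 4)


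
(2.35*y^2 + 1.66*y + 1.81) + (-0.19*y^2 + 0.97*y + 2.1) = 2.16*y^2 + 2.63*y + 3.91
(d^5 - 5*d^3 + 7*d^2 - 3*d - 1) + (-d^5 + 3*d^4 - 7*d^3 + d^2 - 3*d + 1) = 3*d^4 - 12*d^3 + 8*d^2 - 6*d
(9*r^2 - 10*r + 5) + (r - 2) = 9*r^2 - 9*r + 3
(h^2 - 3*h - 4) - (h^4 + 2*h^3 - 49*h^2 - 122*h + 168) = -h^4 - 2*h^3 + 50*h^2 + 119*h - 172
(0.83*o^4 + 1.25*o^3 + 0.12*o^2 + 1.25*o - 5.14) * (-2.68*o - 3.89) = -2.2244*o^5 - 6.5787*o^4 - 5.1841*o^3 - 3.8168*o^2 + 8.9127*o + 19.9946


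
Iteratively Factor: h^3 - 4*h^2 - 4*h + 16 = (h - 4)*(h^2 - 4) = (h - 4)*(h - 2)*(h + 2)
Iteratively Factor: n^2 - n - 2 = (n - 2)*(n + 1)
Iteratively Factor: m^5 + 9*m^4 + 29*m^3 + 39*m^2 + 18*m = (m + 3)*(m^4 + 6*m^3 + 11*m^2 + 6*m) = (m + 1)*(m + 3)*(m^3 + 5*m^2 + 6*m) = (m + 1)*(m + 2)*(m + 3)*(m^2 + 3*m) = (m + 1)*(m + 2)*(m + 3)^2*(m)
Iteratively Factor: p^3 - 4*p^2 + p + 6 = (p - 3)*(p^2 - p - 2) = (p - 3)*(p - 2)*(p + 1)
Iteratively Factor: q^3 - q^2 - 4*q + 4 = (q + 2)*(q^2 - 3*q + 2) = (q - 2)*(q + 2)*(q - 1)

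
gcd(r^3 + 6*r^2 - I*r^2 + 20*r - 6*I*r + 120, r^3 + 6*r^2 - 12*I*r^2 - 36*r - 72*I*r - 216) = r + 6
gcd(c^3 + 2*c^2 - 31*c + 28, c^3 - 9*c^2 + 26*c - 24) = c - 4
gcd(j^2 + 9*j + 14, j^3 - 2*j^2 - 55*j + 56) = j + 7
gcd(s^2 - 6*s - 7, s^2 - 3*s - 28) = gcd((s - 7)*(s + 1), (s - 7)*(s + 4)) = s - 7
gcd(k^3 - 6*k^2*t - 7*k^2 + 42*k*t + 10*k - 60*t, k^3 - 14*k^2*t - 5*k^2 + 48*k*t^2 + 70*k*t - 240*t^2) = -k^2 + 6*k*t + 5*k - 30*t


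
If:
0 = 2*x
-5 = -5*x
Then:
No Solution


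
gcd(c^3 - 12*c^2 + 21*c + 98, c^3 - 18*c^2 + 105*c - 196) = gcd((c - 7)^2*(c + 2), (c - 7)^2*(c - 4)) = c^2 - 14*c + 49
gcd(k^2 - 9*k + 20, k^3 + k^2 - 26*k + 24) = k - 4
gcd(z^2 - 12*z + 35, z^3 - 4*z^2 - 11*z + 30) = z - 5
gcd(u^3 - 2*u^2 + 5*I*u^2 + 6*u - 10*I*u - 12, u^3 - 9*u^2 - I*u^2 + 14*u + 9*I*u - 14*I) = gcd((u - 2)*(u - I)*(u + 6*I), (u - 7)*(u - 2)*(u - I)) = u^2 + u*(-2 - I) + 2*I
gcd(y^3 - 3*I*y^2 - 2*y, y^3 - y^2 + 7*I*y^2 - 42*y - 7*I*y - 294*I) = 1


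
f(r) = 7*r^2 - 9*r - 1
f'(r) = 14*r - 9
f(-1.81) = 38.22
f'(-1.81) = -34.34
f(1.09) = -2.49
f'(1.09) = 6.26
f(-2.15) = 50.71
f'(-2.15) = -39.10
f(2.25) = 14.19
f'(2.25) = 22.50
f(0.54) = -3.82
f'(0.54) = -1.44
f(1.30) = -0.87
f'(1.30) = 9.20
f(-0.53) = 5.74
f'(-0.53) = -16.42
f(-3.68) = 126.92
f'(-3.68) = -60.52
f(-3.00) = 89.00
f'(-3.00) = -51.00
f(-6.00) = 305.00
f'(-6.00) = -93.00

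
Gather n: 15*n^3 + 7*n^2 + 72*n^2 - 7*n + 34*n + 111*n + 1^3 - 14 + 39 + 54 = 15*n^3 + 79*n^2 + 138*n + 80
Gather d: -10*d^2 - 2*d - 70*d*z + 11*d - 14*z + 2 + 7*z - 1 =-10*d^2 + d*(9 - 70*z) - 7*z + 1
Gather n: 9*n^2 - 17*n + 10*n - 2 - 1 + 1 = 9*n^2 - 7*n - 2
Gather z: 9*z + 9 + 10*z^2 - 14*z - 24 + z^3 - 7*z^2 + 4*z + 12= z^3 + 3*z^2 - z - 3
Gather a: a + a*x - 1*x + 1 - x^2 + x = a*(x + 1) - x^2 + 1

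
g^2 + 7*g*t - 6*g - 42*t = (g - 6)*(g + 7*t)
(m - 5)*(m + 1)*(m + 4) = m^3 - 21*m - 20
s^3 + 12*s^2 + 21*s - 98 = (s - 2)*(s + 7)^2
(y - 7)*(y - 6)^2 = y^3 - 19*y^2 + 120*y - 252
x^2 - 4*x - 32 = (x - 8)*(x + 4)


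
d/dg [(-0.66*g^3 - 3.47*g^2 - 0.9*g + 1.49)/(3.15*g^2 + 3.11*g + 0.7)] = (-2.079*g^4 - 4.1052*g^3 - 9.3427*g^2 - 14.245*g - 5.2639)/(9.9225*g^4 + 19.593*g^3 + 14.0821*g^2 + 4.354*g + 0.49)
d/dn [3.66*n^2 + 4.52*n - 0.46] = 7.32*n + 4.52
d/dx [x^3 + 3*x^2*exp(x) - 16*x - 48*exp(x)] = 3*x^2*exp(x) + 3*x^2 + 6*x*exp(x) - 48*exp(x) - 16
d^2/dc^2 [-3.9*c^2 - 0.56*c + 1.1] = -7.80000000000000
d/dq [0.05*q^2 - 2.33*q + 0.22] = 0.1*q - 2.33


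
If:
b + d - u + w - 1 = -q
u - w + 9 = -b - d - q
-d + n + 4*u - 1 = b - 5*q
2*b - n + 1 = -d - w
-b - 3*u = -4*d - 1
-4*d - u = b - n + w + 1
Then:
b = -175/67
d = -59/67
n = -5/67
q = -34/67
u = 2/67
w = 337/67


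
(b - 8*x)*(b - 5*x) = b^2 - 13*b*x + 40*x^2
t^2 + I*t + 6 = (t - 2*I)*(t + 3*I)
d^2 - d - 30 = (d - 6)*(d + 5)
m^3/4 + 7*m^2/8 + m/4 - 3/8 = (m/4 + 1/4)*(m - 1/2)*(m + 3)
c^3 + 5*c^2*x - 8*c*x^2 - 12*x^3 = (c - 2*x)*(c + x)*(c + 6*x)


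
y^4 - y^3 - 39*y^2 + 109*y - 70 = (y - 5)*(y - 2)*(y - 1)*(y + 7)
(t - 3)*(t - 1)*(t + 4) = t^3 - 13*t + 12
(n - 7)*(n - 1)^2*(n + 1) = n^4 - 8*n^3 + 6*n^2 + 8*n - 7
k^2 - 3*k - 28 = (k - 7)*(k + 4)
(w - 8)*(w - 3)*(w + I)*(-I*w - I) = -I*w^4 + w^3 + 10*I*w^3 - 10*w^2 - 13*I*w^2 + 13*w - 24*I*w + 24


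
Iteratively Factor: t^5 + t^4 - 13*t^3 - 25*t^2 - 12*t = (t)*(t^4 + t^3 - 13*t^2 - 25*t - 12) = t*(t + 1)*(t^3 - 13*t - 12) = t*(t - 4)*(t + 1)*(t^2 + 4*t + 3) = t*(t - 4)*(t + 1)^2*(t + 3)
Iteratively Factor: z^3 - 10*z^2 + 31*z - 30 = (z - 3)*(z^2 - 7*z + 10) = (z - 5)*(z - 3)*(z - 2)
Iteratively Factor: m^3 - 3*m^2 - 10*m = (m + 2)*(m^2 - 5*m) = (m - 5)*(m + 2)*(m)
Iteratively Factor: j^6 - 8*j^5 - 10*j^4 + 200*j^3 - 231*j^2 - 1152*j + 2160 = (j + 3)*(j^5 - 11*j^4 + 23*j^3 + 131*j^2 - 624*j + 720) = (j - 3)*(j + 3)*(j^4 - 8*j^3 - j^2 + 128*j - 240) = (j - 5)*(j - 3)*(j + 3)*(j^3 - 3*j^2 - 16*j + 48) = (j - 5)*(j - 3)^2*(j + 3)*(j^2 - 16) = (j - 5)*(j - 4)*(j - 3)^2*(j + 3)*(j + 4)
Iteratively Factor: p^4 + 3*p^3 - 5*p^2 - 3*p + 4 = (p + 4)*(p^3 - p^2 - p + 1) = (p - 1)*(p + 4)*(p^2 - 1) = (p - 1)^2*(p + 4)*(p + 1)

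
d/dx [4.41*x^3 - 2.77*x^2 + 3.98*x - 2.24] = 13.23*x^2 - 5.54*x + 3.98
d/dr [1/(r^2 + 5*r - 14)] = (-2*r - 5)/(r^2 + 5*r - 14)^2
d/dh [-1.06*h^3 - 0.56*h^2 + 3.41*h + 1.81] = -3.18*h^2 - 1.12*h + 3.41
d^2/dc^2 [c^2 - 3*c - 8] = 2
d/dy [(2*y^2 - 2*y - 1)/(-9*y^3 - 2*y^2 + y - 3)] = (18*y^4 - 36*y^3 - 29*y^2 - 16*y + 7)/(81*y^6 + 36*y^5 - 14*y^4 + 50*y^3 + 13*y^2 - 6*y + 9)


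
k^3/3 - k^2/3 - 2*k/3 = k*(k/3 + 1/3)*(k - 2)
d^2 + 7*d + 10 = (d + 2)*(d + 5)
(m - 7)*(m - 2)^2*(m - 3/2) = m^4 - 25*m^3/2 + 97*m^2/2 - 76*m + 42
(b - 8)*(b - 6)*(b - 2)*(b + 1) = b^4 - 15*b^3 + 60*b^2 - 20*b - 96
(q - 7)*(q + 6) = q^2 - q - 42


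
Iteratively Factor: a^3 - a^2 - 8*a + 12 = (a + 3)*(a^2 - 4*a + 4) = (a - 2)*(a + 3)*(a - 2)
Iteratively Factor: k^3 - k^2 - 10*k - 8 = (k - 4)*(k^2 + 3*k + 2) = (k - 4)*(k + 1)*(k + 2)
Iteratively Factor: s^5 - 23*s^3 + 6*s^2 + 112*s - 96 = (s - 1)*(s^4 + s^3 - 22*s^2 - 16*s + 96) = (s - 1)*(s + 3)*(s^3 - 2*s^2 - 16*s + 32) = (s - 1)*(s + 3)*(s + 4)*(s^2 - 6*s + 8) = (s - 2)*(s - 1)*(s + 3)*(s + 4)*(s - 4)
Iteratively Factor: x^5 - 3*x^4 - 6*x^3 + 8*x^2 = (x + 2)*(x^4 - 5*x^3 + 4*x^2) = (x - 1)*(x + 2)*(x^3 - 4*x^2) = x*(x - 1)*(x + 2)*(x^2 - 4*x) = x*(x - 4)*(x - 1)*(x + 2)*(x)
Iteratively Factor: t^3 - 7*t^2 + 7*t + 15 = (t - 5)*(t^2 - 2*t - 3) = (t - 5)*(t + 1)*(t - 3)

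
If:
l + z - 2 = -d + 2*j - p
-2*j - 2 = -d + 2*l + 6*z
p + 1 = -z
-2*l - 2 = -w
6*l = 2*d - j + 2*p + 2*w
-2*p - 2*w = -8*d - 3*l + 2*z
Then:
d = 37/63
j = 1/7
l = 170/63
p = 23/126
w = 466/63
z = -149/126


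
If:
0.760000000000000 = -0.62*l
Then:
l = -1.23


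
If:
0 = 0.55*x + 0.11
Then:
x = -0.20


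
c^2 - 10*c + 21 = (c - 7)*(c - 3)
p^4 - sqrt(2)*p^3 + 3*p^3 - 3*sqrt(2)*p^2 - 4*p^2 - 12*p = p*(p + 3)*(p - 2*sqrt(2))*(p + sqrt(2))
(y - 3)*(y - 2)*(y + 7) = y^3 + 2*y^2 - 29*y + 42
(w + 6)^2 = w^2 + 12*w + 36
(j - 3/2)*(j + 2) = j^2 + j/2 - 3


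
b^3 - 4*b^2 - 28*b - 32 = (b - 8)*(b + 2)^2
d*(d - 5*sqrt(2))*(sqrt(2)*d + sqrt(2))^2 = 2*d^4 - 10*sqrt(2)*d^3 + 4*d^3 - 20*sqrt(2)*d^2 + 2*d^2 - 10*sqrt(2)*d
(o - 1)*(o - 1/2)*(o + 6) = o^3 + 9*o^2/2 - 17*o/2 + 3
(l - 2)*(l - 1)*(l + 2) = l^3 - l^2 - 4*l + 4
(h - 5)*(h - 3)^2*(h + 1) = h^4 - 10*h^3 + 28*h^2 - 6*h - 45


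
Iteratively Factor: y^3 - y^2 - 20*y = (y - 5)*(y^2 + 4*y) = y*(y - 5)*(y + 4)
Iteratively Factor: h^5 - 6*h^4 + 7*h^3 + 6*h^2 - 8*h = (h - 1)*(h^4 - 5*h^3 + 2*h^2 + 8*h) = (h - 2)*(h - 1)*(h^3 - 3*h^2 - 4*h) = (h - 4)*(h - 2)*(h - 1)*(h^2 + h) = (h - 4)*(h - 2)*(h - 1)*(h + 1)*(h)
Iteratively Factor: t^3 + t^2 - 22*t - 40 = (t - 5)*(t^2 + 6*t + 8) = (t - 5)*(t + 4)*(t + 2)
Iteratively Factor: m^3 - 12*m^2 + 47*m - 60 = (m - 4)*(m^2 - 8*m + 15) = (m - 5)*(m - 4)*(m - 3)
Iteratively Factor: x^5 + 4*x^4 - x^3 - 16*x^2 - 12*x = (x + 1)*(x^4 + 3*x^3 - 4*x^2 - 12*x) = (x + 1)*(x + 3)*(x^3 - 4*x) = (x + 1)*(x + 2)*(x + 3)*(x^2 - 2*x) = (x - 2)*(x + 1)*(x + 2)*(x + 3)*(x)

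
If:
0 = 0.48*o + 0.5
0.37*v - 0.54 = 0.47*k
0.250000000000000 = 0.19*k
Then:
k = 1.32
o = -1.04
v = 3.13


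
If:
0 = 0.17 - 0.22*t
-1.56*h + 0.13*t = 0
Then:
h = 0.06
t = 0.77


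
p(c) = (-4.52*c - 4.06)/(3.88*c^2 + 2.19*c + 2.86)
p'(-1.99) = 0.01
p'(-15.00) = 0.00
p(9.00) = -0.13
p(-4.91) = 0.21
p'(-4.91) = 0.04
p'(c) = (-7.76*c - 2.19)*(-4.52*c - 4.06)/(3.88*c^2 + 2.19*c + 2.86)^2 - 4.52/(3.88*c^2 + 2.19*c + 2.86)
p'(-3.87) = 0.05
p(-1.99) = 0.36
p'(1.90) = 0.27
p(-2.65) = 0.33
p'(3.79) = 0.08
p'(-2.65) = 0.06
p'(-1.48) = -0.19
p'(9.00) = 0.01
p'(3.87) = 0.08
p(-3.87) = 0.26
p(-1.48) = 0.32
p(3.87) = -0.31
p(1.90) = -0.60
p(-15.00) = 0.08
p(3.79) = -0.32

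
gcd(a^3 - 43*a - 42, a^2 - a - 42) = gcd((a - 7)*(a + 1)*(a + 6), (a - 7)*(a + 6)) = a^2 - a - 42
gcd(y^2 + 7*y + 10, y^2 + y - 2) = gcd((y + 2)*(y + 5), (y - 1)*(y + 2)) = y + 2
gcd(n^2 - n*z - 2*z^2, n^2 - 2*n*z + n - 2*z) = -n + 2*z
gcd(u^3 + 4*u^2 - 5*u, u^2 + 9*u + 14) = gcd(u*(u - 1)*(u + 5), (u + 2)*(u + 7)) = 1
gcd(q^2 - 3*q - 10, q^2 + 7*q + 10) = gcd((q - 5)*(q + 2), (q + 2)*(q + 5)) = q + 2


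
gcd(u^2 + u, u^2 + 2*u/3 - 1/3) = u + 1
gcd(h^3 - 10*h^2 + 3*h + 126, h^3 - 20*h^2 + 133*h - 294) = h^2 - 13*h + 42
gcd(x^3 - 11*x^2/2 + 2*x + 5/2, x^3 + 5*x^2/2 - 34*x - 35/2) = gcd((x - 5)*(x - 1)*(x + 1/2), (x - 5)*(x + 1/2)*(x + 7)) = x^2 - 9*x/2 - 5/2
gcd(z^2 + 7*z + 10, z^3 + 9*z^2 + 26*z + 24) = z + 2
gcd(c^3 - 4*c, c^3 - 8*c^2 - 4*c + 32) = c^2 - 4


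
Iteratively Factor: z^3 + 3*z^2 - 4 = (z + 2)*(z^2 + z - 2) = (z - 1)*(z + 2)*(z + 2)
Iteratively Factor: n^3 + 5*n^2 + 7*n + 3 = (n + 1)*(n^2 + 4*n + 3) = (n + 1)^2*(n + 3)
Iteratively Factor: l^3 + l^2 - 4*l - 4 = (l + 1)*(l^2 - 4) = (l + 1)*(l + 2)*(l - 2)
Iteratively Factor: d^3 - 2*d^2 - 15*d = (d + 3)*(d^2 - 5*d) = (d - 5)*(d + 3)*(d)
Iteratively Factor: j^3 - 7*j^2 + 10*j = (j - 5)*(j^2 - 2*j) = j*(j - 5)*(j - 2)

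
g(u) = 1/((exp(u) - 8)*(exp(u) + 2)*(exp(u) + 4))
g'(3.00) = 0.00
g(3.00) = 0.00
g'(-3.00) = 0.00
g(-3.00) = -0.02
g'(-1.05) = 0.00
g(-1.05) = -0.01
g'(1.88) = -0.02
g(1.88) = -0.01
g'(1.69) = -0.00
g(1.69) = -0.01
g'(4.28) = -0.00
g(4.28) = 0.00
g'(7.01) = -0.00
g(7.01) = 0.00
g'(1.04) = 0.00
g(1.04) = -0.01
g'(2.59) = -0.00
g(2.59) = 0.00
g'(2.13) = -0.41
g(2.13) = 0.02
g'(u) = -exp(u)/((exp(u) - 8)*(exp(u) + 2)*(exp(u) + 4)^2) - exp(u)/((exp(u) - 8)*(exp(u) + 2)^2*(exp(u) + 4)) - exp(u)/((exp(u) - 8)^2*(exp(u) + 2)*(exp(u) + 4))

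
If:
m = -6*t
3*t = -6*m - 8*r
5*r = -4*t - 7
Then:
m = 336/197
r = -231/197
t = -56/197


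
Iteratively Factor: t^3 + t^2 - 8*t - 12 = (t + 2)*(t^2 - t - 6) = (t + 2)^2*(t - 3)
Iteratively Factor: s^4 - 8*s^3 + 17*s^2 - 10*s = (s - 2)*(s^3 - 6*s^2 + 5*s) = (s - 2)*(s - 1)*(s^2 - 5*s) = (s - 5)*(s - 2)*(s - 1)*(s)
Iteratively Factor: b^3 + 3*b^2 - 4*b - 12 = (b - 2)*(b^2 + 5*b + 6) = (b - 2)*(b + 3)*(b + 2)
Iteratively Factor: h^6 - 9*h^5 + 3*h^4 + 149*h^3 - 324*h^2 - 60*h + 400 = (h + 4)*(h^5 - 13*h^4 + 55*h^3 - 71*h^2 - 40*h + 100) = (h + 1)*(h + 4)*(h^4 - 14*h^3 + 69*h^2 - 140*h + 100) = (h - 2)*(h + 1)*(h + 4)*(h^3 - 12*h^2 + 45*h - 50) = (h - 5)*(h - 2)*(h + 1)*(h + 4)*(h^2 - 7*h + 10) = (h - 5)^2*(h - 2)*(h + 1)*(h + 4)*(h - 2)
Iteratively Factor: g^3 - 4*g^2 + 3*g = (g - 1)*(g^2 - 3*g) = g*(g - 1)*(g - 3)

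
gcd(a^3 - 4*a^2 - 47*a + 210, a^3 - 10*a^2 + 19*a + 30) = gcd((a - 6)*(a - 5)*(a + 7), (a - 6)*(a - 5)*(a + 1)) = a^2 - 11*a + 30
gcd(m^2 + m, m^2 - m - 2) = m + 1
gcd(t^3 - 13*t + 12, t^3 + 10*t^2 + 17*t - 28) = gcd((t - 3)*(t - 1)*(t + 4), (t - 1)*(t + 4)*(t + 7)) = t^2 + 3*t - 4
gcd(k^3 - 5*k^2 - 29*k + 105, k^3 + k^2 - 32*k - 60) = k + 5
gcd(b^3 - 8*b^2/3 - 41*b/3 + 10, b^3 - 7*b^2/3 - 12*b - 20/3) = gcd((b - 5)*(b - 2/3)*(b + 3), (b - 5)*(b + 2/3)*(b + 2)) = b - 5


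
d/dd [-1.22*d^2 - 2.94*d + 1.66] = -2.44*d - 2.94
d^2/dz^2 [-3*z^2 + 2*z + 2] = -6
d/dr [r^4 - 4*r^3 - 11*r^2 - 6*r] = 4*r^3 - 12*r^2 - 22*r - 6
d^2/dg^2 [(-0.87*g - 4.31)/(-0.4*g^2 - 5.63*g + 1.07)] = ((0.8*g + 5.63)*(0.87*g + 4.31)*(1.6*g + 11.26) - (2.088*g + 13.2442)*(0.4*g^2 + 5.63*g - 1.07))/(0.4*g^2 + 5.63*g - 1.07)^3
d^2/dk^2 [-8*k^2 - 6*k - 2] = -16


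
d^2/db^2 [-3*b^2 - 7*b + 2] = -6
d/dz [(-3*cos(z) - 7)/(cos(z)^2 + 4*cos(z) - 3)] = (3*sin(z)^2 - 14*cos(z) - 40)*sin(z)/(cos(z)^2 + 4*cos(z) - 3)^2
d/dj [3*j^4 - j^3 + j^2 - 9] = j*(12*j^2 - 3*j + 2)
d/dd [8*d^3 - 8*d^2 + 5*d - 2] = 24*d^2 - 16*d + 5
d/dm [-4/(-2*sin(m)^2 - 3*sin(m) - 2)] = -4*(4*sin(m) + 3)*cos(m)/(3*sin(m) - cos(2*m) + 3)^2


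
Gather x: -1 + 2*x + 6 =2*x + 5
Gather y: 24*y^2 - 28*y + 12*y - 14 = 24*y^2 - 16*y - 14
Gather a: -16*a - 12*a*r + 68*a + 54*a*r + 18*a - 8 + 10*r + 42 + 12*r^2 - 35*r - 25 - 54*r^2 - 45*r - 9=a*(42*r + 70) - 42*r^2 - 70*r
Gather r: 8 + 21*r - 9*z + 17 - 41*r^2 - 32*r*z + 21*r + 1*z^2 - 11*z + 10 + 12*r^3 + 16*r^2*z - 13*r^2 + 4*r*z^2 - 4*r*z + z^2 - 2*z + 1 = 12*r^3 + r^2*(16*z - 54) + r*(4*z^2 - 36*z + 42) + 2*z^2 - 22*z + 36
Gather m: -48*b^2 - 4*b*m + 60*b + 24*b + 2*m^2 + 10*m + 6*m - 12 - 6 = -48*b^2 + 84*b + 2*m^2 + m*(16 - 4*b) - 18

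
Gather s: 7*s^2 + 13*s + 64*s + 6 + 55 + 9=7*s^2 + 77*s + 70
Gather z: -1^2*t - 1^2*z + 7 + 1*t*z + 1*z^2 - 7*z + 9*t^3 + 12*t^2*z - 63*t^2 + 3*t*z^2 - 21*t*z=9*t^3 - 63*t^2 - t + z^2*(3*t + 1) + z*(12*t^2 - 20*t - 8) + 7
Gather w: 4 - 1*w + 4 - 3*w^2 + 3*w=-3*w^2 + 2*w + 8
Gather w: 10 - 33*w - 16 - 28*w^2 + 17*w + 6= -28*w^2 - 16*w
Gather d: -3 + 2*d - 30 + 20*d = 22*d - 33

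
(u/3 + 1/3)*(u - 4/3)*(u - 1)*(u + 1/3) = u^4/3 - u^3/3 - 13*u^2/27 + u/3 + 4/27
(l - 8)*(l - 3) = l^2 - 11*l + 24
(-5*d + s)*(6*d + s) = -30*d^2 + d*s + s^2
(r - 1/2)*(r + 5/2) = r^2 + 2*r - 5/4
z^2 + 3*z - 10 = (z - 2)*(z + 5)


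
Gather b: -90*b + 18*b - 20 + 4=-72*b - 16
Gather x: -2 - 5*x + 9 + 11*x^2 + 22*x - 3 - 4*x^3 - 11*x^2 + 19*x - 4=-4*x^3 + 36*x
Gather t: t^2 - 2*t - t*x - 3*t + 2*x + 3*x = t^2 + t*(-x - 5) + 5*x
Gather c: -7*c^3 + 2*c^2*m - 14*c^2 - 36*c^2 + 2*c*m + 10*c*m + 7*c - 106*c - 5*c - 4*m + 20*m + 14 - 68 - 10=-7*c^3 + c^2*(2*m - 50) + c*(12*m - 104) + 16*m - 64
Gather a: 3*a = 3*a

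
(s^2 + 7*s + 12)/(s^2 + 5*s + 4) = (s + 3)/(s + 1)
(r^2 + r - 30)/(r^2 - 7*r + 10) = (r + 6)/(r - 2)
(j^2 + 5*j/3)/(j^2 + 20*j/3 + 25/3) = j/(j + 5)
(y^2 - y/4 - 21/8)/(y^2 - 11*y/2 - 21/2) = (y - 7/4)/(y - 7)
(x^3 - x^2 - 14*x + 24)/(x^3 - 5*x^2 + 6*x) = (x + 4)/x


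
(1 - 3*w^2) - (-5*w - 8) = -3*w^2 + 5*w + 9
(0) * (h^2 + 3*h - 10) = 0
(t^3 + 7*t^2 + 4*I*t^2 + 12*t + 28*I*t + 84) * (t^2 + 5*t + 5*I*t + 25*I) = t^5 + 12*t^4 + 9*I*t^4 + 27*t^3 + 108*I*t^3 - 96*t^2 + 375*I*t^2 - 280*t + 720*I*t + 2100*I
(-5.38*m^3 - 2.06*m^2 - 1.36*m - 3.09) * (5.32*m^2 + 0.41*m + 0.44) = -28.6216*m^5 - 13.165*m^4 - 10.447*m^3 - 17.9028*m^2 - 1.8653*m - 1.3596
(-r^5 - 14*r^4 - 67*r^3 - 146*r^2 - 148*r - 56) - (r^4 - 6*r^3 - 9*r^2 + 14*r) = -r^5 - 15*r^4 - 61*r^3 - 137*r^2 - 162*r - 56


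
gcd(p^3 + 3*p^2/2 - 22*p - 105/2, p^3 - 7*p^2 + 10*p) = p - 5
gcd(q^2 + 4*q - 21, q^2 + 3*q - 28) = q + 7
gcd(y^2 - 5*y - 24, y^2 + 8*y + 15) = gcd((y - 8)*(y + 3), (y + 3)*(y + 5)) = y + 3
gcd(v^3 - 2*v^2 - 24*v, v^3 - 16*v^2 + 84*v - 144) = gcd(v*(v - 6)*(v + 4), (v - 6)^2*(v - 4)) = v - 6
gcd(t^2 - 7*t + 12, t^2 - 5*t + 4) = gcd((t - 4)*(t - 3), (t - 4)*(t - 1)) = t - 4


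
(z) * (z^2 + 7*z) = z^3 + 7*z^2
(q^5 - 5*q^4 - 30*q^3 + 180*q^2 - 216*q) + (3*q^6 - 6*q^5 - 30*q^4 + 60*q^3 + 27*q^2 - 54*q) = 3*q^6 - 5*q^5 - 35*q^4 + 30*q^3 + 207*q^2 - 270*q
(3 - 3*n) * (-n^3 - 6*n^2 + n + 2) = 3*n^4 + 15*n^3 - 21*n^2 - 3*n + 6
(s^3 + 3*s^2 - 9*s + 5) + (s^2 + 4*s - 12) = s^3 + 4*s^2 - 5*s - 7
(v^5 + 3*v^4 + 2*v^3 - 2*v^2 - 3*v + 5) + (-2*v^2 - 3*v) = v^5 + 3*v^4 + 2*v^3 - 4*v^2 - 6*v + 5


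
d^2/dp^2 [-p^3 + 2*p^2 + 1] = 4 - 6*p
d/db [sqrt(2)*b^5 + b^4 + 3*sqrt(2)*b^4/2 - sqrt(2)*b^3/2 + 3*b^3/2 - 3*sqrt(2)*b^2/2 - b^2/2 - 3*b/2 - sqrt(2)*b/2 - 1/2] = 5*sqrt(2)*b^4 + 4*b^3 + 6*sqrt(2)*b^3 - 3*sqrt(2)*b^2/2 + 9*b^2/2 - 3*sqrt(2)*b - b - 3/2 - sqrt(2)/2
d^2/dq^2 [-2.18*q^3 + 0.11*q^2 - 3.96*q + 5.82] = 0.22 - 13.08*q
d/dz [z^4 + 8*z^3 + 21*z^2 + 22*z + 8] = 4*z^3 + 24*z^2 + 42*z + 22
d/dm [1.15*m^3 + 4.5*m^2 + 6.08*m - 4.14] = 3.45*m^2 + 9.0*m + 6.08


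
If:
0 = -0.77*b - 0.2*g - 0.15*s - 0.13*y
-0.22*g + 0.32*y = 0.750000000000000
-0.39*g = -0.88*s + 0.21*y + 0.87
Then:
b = 0.987207523881078 - 0.718699688741011*y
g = 1.45454545454545*y - 3.40909090909091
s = 0.883264462809917*y - 0.522210743801653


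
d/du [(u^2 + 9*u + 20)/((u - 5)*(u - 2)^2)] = (-u^3 - 20*u^2 + 5*u + 330)/(u^5 - 16*u^4 + 97*u^3 - 278*u^2 + 380*u - 200)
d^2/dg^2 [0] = 0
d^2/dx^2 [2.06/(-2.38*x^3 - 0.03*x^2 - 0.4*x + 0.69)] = ((29.4168*x + 0.1236)*(2.38*x^3 + 0.03*x^2 + 0.4*x - 0.69) - 2.06*(7.14*x^2 + 0.06*x + 0.4)*(14.28*x^2 + 0.12*x + 0.8))/(2.38*x^3 + 0.03*x^2 + 0.4*x - 0.69)^3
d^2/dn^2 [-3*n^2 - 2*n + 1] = -6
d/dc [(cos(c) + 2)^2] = -2*(cos(c) + 2)*sin(c)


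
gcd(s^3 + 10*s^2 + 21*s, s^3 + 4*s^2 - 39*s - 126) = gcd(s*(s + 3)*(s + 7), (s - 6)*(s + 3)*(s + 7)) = s^2 + 10*s + 21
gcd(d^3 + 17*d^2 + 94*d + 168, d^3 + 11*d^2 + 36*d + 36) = d + 6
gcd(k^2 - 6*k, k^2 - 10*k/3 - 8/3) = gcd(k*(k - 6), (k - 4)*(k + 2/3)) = 1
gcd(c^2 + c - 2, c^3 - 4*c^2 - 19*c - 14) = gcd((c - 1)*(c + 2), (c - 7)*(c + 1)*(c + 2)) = c + 2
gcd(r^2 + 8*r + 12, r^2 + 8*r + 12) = r^2 + 8*r + 12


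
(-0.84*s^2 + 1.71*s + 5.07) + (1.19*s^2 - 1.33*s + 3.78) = 0.35*s^2 + 0.38*s + 8.85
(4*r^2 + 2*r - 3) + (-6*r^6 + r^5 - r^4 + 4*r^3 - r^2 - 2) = -6*r^6 + r^5 - r^4 + 4*r^3 + 3*r^2 + 2*r - 5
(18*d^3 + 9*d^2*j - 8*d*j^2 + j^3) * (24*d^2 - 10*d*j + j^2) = 432*d^5 + 36*d^4*j - 264*d^3*j^2 + 113*d^2*j^3 - 18*d*j^4 + j^5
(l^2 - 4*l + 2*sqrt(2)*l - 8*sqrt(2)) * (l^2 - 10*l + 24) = l^4 - 14*l^3 + 2*sqrt(2)*l^3 - 28*sqrt(2)*l^2 + 64*l^2 - 96*l + 128*sqrt(2)*l - 192*sqrt(2)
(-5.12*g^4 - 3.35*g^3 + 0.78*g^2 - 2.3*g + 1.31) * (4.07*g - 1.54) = -20.8384*g^5 - 5.7497*g^4 + 8.3336*g^3 - 10.5622*g^2 + 8.8737*g - 2.0174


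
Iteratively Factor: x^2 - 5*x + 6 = (x - 2)*(x - 3)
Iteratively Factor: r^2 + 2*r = (r + 2)*(r)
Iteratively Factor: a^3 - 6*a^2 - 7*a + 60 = (a - 4)*(a^2 - 2*a - 15) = (a - 5)*(a - 4)*(a + 3)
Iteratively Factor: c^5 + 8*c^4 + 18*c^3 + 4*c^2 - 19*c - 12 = (c + 1)*(c^4 + 7*c^3 + 11*c^2 - 7*c - 12) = (c + 1)^2*(c^3 + 6*c^2 + 5*c - 12) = (c - 1)*(c + 1)^2*(c^2 + 7*c + 12) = (c - 1)*(c + 1)^2*(c + 3)*(c + 4)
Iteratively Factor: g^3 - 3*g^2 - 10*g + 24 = (g - 2)*(g^2 - g - 12) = (g - 4)*(g - 2)*(g + 3)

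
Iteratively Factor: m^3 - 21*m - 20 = (m + 4)*(m^2 - 4*m - 5) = (m + 1)*(m + 4)*(m - 5)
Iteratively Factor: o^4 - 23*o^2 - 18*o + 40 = (o + 4)*(o^3 - 4*o^2 - 7*o + 10) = (o - 5)*(o + 4)*(o^2 + o - 2) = (o - 5)*(o + 2)*(o + 4)*(o - 1)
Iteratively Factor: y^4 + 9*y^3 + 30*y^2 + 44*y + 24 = (y + 2)*(y^3 + 7*y^2 + 16*y + 12) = (y + 2)^2*(y^2 + 5*y + 6) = (y + 2)^3*(y + 3)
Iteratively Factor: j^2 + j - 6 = (j + 3)*(j - 2)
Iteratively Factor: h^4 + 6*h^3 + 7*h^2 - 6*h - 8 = (h + 4)*(h^3 + 2*h^2 - h - 2) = (h + 2)*(h + 4)*(h^2 - 1) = (h + 1)*(h + 2)*(h + 4)*(h - 1)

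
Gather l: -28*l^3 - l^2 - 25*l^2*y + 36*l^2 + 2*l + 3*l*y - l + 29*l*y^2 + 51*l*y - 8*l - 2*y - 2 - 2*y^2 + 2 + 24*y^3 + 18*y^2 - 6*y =-28*l^3 + l^2*(35 - 25*y) + l*(29*y^2 + 54*y - 7) + 24*y^3 + 16*y^2 - 8*y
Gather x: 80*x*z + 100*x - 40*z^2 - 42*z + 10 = x*(80*z + 100) - 40*z^2 - 42*z + 10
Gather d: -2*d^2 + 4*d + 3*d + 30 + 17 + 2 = -2*d^2 + 7*d + 49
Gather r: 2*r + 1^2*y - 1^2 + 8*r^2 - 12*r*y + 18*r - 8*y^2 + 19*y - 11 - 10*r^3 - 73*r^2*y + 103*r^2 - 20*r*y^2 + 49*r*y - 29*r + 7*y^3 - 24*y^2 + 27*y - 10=-10*r^3 + r^2*(111 - 73*y) + r*(-20*y^2 + 37*y - 9) + 7*y^3 - 32*y^2 + 47*y - 22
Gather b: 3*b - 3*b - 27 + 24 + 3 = 0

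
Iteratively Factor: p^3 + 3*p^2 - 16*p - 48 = (p + 4)*(p^2 - p - 12) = (p + 3)*(p + 4)*(p - 4)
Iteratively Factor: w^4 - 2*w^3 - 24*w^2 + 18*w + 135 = (w - 3)*(w^3 + w^2 - 21*w - 45) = (w - 5)*(w - 3)*(w^2 + 6*w + 9) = (w - 5)*(w - 3)*(w + 3)*(w + 3)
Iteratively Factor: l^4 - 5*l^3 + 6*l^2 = (l - 2)*(l^3 - 3*l^2) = l*(l - 2)*(l^2 - 3*l) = l^2*(l - 2)*(l - 3)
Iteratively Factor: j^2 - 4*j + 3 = (j - 3)*(j - 1)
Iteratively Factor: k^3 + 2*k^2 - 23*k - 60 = (k - 5)*(k^2 + 7*k + 12) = (k - 5)*(k + 3)*(k + 4)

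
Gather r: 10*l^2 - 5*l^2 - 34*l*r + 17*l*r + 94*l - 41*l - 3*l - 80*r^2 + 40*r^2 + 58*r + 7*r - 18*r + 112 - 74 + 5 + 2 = 5*l^2 + 50*l - 40*r^2 + r*(47 - 17*l) + 45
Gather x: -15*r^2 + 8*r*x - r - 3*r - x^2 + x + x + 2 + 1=-15*r^2 - 4*r - x^2 + x*(8*r + 2) + 3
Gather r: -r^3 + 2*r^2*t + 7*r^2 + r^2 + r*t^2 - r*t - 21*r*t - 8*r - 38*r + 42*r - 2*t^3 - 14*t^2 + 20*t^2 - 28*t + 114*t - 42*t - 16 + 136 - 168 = -r^3 + r^2*(2*t + 8) + r*(t^2 - 22*t - 4) - 2*t^3 + 6*t^2 + 44*t - 48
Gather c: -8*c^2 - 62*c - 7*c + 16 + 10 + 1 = -8*c^2 - 69*c + 27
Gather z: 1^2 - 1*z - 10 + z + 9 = 0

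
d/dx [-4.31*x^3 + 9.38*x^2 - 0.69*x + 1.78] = -12.93*x^2 + 18.76*x - 0.69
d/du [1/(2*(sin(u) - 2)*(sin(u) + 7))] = -(2*sin(u) + 5)*cos(u)/(2*(sin(u) - 2)^2*(sin(u) + 7)^2)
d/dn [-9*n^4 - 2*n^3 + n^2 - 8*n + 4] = -36*n^3 - 6*n^2 + 2*n - 8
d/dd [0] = 0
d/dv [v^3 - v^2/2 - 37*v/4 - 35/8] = 3*v^2 - v - 37/4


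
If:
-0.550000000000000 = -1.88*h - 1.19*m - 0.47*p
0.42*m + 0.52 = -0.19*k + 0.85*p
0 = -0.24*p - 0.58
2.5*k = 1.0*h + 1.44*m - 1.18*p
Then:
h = 4.66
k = -0.42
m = -5.94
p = -2.42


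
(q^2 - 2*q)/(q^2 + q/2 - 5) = 2*q/(2*q + 5)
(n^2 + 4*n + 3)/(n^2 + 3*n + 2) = (n + 3)/(n + 2)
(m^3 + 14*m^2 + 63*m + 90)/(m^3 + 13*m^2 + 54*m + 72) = (m + 5)/(m + 4)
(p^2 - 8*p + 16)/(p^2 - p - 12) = (p - 4)/(p + 3)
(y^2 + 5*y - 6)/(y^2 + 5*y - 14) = (y^2 + 5*y - 6)/(y^2 + 5*y - 14)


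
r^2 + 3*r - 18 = (r - 3)*(r + 6)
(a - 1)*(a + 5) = a^2 + 4*a - 5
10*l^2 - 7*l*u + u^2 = (-5*l + u)*(-2*l + u)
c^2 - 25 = (c - 5)*(c + 5)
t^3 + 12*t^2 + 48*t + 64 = (t + 4)^3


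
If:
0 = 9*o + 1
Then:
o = -1/9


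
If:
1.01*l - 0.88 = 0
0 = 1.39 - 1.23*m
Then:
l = 0.87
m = 1.13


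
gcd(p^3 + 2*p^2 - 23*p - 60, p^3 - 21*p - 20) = p^2 - p - 20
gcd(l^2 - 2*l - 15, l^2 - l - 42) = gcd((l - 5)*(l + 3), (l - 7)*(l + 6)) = 1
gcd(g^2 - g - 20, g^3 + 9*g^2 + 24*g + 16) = g + 4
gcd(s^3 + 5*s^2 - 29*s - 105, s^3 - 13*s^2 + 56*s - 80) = s - 5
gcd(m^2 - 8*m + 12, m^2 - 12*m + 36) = m - 6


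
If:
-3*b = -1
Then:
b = 1/3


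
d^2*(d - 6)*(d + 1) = d^4 - 5*d^3 - 6*d^2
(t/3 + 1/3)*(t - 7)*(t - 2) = t^3/3 - 8*t^2/3 + 5*t/3 + 14/3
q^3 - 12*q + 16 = (q - 2)^2*(q + 4)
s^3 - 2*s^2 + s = s*(s - 1)^2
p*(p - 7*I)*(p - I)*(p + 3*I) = p^4 - 5*I*p^3 + 17*p^2 - 21*I*p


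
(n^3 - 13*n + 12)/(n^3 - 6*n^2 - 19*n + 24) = (n^2 + n - 12)/(n^2 - 5*n - 24)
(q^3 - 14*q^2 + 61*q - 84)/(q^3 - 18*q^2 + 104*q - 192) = (q^2 - 10*q + 21)/(q^2 - 14*q + 48)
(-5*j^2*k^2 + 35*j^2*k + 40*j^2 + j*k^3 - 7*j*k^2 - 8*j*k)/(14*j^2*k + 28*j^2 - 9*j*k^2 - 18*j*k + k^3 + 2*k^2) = j*(-5*j*k^2 + 35*j*k + 40*j + k^3 - 7*k^2 - 8*k)/(14*j^2*k + 28*j^2 - 9*j*k^2 - 18*j*k + k^3 + 2*k^2)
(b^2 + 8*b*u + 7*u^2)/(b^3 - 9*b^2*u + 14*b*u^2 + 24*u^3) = (b + 7*u)/(b^2 - 10*b*u + 24*u^2)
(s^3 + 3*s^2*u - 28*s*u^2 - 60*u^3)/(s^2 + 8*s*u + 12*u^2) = s - 5*u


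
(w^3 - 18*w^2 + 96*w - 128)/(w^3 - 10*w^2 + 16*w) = (w - 8)/w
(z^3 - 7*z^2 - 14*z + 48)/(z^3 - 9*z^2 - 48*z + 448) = (z^2 + z - 6)/(z^2 - z - 56)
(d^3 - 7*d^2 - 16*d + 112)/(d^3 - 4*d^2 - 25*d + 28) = (d - 4)/(d - 1)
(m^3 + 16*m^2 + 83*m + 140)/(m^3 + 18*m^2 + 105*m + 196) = (m + 5)/(m + 7)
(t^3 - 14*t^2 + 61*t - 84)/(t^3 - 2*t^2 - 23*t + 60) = (t - 7)/(t + 5)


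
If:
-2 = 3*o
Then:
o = -2/3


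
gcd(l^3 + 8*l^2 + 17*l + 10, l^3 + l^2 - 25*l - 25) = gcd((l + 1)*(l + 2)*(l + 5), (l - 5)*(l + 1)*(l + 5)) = l^2 + 6*l + 5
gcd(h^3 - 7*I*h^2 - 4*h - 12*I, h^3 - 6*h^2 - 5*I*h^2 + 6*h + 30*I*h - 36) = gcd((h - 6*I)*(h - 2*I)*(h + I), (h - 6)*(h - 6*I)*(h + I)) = h^2 - 5*I*h + 6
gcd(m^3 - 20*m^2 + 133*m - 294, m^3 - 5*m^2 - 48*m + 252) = m - 6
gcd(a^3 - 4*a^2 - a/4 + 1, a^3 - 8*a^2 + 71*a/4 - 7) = a^2 - 9*a/2 + 2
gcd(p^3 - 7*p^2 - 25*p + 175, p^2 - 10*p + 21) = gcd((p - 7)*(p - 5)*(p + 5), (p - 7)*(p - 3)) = p - 7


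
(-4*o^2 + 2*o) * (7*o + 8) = -28*o^3 - 18*o^2 + 16*o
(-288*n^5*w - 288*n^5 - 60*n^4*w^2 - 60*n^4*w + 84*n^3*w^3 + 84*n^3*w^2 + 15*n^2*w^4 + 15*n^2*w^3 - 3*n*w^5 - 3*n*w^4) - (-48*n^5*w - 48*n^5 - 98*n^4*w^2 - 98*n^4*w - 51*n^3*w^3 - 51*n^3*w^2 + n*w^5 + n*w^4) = -240*n^5*w - 240*n^5 + 38*n^4*w^2 + 38*n^4*w + 135*n^3*w^3 + 135*n^3*w^2 + 15*n^2*w^4 + 15*n^2*w^3 - 4*n*w^5 - 4*n*w^4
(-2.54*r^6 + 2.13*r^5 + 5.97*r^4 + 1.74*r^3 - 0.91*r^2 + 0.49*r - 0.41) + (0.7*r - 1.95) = -2.54*r^6 + 2.13*r^5 + 5.97*r^4 + 1.74*r^3 - 0.91*r^2 + 1.19*r - 2.36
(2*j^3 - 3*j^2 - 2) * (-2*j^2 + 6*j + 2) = -4*j^5 + 18*j^4 - 14*j^3 - 2*j^2 - 12*j - 4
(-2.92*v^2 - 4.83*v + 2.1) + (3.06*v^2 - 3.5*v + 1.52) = 0.14*v^2 - 8.33*v + 3.62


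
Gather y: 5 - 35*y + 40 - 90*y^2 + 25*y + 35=-90*y^2 - 10*y + 80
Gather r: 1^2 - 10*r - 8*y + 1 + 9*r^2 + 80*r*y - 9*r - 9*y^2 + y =9*r^2 + r*(80*y - 19) - 9*y^2 - 7*y + 2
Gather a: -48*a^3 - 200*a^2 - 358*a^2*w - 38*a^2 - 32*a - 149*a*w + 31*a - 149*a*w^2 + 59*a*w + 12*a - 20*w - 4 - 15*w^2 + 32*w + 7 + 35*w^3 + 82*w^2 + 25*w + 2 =-48*a^3 + a^2*(-358*w - 238) + a*(-149*w^2 - 90*w + 11) + 35*w^3 + 67*w^2 + 37*w + 5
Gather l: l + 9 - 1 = l + 8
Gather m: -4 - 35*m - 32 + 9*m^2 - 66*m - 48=9*m^2 - 101*m - 84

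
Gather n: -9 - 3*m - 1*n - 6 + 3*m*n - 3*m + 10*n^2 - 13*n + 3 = -6*m + 10*n^2 + n*(3*m - 14) - 12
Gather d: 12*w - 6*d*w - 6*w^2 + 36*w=-6*d*w - 6*w^2 + 48*w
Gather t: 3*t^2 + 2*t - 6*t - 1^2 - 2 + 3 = 3*t^2 - 4*t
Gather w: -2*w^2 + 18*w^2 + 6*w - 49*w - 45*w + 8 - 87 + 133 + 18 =16*w^2 - 88*w + 72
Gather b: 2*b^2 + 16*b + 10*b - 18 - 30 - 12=2*b^2 + 26*b - 60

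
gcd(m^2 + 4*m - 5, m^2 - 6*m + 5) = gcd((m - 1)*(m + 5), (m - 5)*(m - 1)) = m - 1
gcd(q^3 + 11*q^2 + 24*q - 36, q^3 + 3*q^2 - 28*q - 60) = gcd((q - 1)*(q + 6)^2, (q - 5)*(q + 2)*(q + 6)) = q + 6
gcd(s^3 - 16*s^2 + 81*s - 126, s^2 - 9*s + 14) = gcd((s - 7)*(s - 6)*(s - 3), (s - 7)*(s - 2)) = s - 7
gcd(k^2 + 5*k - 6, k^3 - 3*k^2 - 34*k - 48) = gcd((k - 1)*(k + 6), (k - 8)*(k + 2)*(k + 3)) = 1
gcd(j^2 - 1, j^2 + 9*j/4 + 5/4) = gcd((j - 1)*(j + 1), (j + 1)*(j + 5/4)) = j + 1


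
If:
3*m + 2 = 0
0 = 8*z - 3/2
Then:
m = -2/3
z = 3/16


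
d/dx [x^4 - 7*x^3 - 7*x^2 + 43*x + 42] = 4*x^3 - 21*x^2 - 14*x + 43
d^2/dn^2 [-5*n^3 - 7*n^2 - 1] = -30*n - 14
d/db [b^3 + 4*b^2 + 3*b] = 3*b^2 + 8*b + 3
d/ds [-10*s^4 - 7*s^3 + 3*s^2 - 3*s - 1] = -40*s^3 - 21*s^2 + 6*s - 3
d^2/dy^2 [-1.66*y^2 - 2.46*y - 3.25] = -3.32000000000000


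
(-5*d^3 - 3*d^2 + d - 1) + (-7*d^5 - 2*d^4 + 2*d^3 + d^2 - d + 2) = -7*d^5 - 2*d^4 - 3*d^3 - 2*d^2 + 1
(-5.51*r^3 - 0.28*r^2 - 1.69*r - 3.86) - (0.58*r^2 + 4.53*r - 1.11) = -5.51*r^3 - 0.86*r^2 - 6.22*r - 2.75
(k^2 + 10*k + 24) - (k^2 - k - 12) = 11*k + 36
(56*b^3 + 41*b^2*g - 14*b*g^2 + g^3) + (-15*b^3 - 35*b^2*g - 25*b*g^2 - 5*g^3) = 41*b^3 + 6*b^2*g - 39*b*g^2 - 4*g^3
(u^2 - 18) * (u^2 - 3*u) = u^4 - 3*u^3 - 18*u^2 + 54*u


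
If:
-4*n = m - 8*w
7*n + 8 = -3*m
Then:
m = -56*w/5 - 32/5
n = 24*w/5 + 8/5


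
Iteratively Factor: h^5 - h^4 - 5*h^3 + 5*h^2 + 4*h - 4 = (h - 2)*(h^4 + h^3 - 3*h^2 - h + 2) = (h - 2)*(h - 1)*(h^3 + 2*h^2 - h - 2) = (h - 2)*(h - 1)*(h + 1)*(h^2 + h - 2) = (h - 2)*(h - 1)*(h + 1)*(h + 2)*(h - 1)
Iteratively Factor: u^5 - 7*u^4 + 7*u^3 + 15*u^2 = (u - 5)*(u^4 - 2*u^3 - 3*u^2) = u*(u - 5)*(u^3 - 2*u^2 - 3*u) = u*(u - 5)*(u - 3)*(u^2 + u) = u^2*(u - 5)*(u - 3)*(u + 1)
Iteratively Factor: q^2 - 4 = (q - 2)*(q + 2)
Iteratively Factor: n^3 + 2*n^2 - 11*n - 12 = (n + 4)*(n^2 - 2*n - 3) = (n + 1)*(n + 4)*(n - 3)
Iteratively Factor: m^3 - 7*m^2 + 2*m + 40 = (m - 4)*(m^2 - 3*m - 10) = (m - 4)*(m + 2)*(m - 5)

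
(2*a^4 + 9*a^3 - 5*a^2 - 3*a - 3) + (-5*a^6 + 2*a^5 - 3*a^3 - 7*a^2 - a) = -5*a^6 + 2*a^5 + 2*a^4 + 6*a^3 - 12*a^2 - 4*a - 3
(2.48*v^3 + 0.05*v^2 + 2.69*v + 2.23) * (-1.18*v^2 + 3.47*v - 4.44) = -2.9264*v^5 + 8.5466*v^4 - 14.0119*v^3 + 6.4809*v^2 - 4.2055*v - 9.9012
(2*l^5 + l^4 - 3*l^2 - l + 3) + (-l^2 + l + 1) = 2*l^5 + l^4 - 4*l^2 + 4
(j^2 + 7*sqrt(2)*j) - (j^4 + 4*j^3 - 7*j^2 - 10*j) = -j^4 - 4*j^3 + 8*j^2 + 7*sqrt(2)*j + 10*j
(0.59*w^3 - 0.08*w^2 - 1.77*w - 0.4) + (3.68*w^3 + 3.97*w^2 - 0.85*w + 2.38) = 4.27*w^3 + 3.89*w^2 - 2.62*w + 1.98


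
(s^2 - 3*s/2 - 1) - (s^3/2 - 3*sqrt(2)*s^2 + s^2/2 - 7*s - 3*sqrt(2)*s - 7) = -s^3/2 + s^2/2 + 3*sqrt(2)*s^2 + 3*sqrt(2)*s + 11*s/2 + 6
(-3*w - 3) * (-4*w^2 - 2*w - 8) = 12*w^3 + 18*w^2 + 30*w + 24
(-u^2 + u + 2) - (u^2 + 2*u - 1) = -2*u^2 - u + 3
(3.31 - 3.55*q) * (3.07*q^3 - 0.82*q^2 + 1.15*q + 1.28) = -10.8985*q^4 + 13.0727*q^3 - 6.7967*q^2 - 0.7375*q + 4.2368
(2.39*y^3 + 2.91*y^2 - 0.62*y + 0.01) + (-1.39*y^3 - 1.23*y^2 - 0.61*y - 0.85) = 1.0*y^3 + 1.68*y^2 - 1.23*y - 0.84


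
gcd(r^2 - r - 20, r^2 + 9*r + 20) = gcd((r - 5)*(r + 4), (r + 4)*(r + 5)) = r + 4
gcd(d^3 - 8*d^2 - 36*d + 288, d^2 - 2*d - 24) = d - 6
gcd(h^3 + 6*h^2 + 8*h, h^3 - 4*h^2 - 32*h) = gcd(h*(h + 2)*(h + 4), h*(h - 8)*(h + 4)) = h^2 + 4*h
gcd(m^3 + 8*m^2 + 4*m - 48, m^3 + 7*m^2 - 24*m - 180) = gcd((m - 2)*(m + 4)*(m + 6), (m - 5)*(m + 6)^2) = m + 6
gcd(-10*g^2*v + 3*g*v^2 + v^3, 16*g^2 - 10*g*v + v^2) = -2*g + v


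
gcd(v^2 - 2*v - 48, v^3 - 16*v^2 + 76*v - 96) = v - 8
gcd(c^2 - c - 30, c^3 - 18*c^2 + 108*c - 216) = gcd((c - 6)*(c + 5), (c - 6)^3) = c - 6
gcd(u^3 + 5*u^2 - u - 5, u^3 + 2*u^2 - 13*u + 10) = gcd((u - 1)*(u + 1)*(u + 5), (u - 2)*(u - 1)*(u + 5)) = u^2 + 4*u - 5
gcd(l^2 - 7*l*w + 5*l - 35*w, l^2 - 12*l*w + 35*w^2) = -l + 7*w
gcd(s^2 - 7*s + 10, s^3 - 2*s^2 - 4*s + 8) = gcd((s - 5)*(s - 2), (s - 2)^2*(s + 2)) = s - 2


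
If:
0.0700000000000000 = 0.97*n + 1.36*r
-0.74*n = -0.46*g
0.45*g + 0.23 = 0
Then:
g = -0.51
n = -0.32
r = 0.28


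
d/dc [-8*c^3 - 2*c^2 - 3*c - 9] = -24*c^2 - 4*c - 3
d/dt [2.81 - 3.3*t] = -3.30000000000000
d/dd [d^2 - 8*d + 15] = 2*d - 8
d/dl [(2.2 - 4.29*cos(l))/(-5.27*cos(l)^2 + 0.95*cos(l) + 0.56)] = (22.6083*cos(l)^2 - 23.188*cos(l) + 4.4924)*sin(l)/(27.7729*cos(l)^4 - 10.013*cos(l)^3 - 4.9999*cos(l)^2 + 1.064*cos(l) + 0.3136)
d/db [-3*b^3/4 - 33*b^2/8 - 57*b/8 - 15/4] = -9*b^2/4 - 33*b/4 - 57/8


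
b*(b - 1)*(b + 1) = b^3 - b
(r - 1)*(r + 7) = r^2 + 6*r - 7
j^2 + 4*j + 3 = (j + 1)*(j + 3)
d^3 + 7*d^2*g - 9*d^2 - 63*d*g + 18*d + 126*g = (d - 6)*(d - 3)*(d + 7*g)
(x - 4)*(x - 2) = x^2 - 6*x + 8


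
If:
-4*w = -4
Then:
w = 1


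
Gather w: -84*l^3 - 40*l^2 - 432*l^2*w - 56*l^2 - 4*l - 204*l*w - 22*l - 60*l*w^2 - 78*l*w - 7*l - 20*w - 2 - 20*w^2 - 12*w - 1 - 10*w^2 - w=-84*l^3 - 96*l^2 - 33*l + w^2*(-60*l - 30) + w*(-432*l^2 - 282*l - 33) - 3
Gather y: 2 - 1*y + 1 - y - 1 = 2 - 2*y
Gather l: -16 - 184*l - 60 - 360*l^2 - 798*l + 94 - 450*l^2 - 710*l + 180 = -810*l^2 - 1692*l + 198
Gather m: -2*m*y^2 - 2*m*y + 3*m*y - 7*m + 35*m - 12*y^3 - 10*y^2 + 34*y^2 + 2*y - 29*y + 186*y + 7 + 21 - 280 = m*(-2*y^2 + y + 28) - 12*y^3 + 24*y^2 + 159*y - 252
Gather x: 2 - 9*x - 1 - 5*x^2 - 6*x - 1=-5*x^2 - 15*x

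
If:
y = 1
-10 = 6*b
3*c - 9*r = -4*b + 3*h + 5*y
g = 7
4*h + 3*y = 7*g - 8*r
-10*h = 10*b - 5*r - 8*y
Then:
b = -5/3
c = 8551/450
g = 7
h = 641/150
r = 271/75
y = 1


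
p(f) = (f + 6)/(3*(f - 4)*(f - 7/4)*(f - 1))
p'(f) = 1/(3*(f - 4)*(f - 7/4)*(f - 1)) - (f + 6)/(3*(f - 4)*(f - 7/4)*(f - 1)^2) - (f + 6)/(3*(f - 4)*(f - 7/4)^2*(f - 1)) - (f + 6)/(3*(f - 4)^2*(f - 7/4)*(f - 1)) = 4*(-8*f^3 - 45*f^2 + 324*f - 334)/(3*(16*f^6 - 216*f^5 + 1137*f^4 - 2978*f^3 + 4113*f^2 - 2856*f + 784))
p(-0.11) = -0.23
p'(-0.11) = -0.43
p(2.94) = -1.22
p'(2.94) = 0.37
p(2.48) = -1.72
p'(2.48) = 2.19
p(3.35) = -1.28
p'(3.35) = -0.76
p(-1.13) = -0.05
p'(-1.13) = -0.06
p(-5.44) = -0.00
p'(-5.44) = -0.00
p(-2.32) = -0.01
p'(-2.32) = -0.01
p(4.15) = 2.98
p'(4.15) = -21.79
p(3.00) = -1.20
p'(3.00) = 0.23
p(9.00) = 0.02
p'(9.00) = -0.00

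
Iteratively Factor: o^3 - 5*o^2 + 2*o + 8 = (o - 4)*(o^2 - o - 2) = (o - 4)*(o + 1)*(o - 2)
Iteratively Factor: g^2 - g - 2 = (g + 1)*(g - 2)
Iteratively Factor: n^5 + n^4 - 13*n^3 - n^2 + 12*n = (n + 4)*(n^4 - 3*n^3 - n^2 + 3*n) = (n - 1)*(n + 4)*(n^3 - 2*n^2 - 3*n) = (n - 1)*(n + 1)*(n + 4)*(n^2 - 3*n) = (n - 3)*(n - 1)*(n + 1)*(n + 4)*(n)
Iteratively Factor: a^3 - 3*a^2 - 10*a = (a + 2)*(a^2 - 5*a) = a*(a + 2)*(a - 5)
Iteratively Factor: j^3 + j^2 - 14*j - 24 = (j + 2)*(j^2 - j - 12) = (j + 2)*(j + 3)*(j - 4)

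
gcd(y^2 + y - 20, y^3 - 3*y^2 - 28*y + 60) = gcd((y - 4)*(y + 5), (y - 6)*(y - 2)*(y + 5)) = y + 5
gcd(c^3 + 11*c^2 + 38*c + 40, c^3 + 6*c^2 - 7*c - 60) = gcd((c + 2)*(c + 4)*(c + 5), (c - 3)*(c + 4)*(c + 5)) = c^2 + 9*c + 20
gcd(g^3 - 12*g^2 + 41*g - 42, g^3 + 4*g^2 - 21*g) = g - 3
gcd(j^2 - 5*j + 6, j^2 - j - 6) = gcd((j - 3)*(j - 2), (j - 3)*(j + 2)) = j - 3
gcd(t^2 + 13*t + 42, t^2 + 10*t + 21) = t + 7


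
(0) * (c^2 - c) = 0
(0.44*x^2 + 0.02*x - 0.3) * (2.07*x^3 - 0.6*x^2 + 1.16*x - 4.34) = 0.9108*x^5 - 0.2226*x^4 - 0.1226*x^3 - 1.7064*x^2 - 0.4348*x + 1.302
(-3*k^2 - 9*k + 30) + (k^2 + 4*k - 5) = -2*k^2 - 5*k + 25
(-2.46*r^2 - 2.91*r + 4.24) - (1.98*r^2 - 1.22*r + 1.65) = -4.44*r^2 - 1.69*r + 2.59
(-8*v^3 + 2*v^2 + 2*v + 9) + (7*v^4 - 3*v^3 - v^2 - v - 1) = 7*v^4 - 11*v^3 + v^2 + v + 8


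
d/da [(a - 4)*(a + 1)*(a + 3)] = 3*a^2 - 13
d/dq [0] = 0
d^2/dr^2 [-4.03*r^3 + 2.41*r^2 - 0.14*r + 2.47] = 4.82 - 24.18*r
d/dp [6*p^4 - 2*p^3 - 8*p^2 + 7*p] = 24*p^3 - 6*p^2 - 16*p + 7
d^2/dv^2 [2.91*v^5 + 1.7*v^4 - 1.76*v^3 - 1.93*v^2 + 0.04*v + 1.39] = 58.2*v^3 + 20.4*v^2 - 10.56*v - 3.86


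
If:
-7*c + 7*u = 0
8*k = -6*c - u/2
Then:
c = u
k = -13*u/16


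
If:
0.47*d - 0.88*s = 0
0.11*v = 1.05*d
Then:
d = 0.104761904761905*v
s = 0.055952380952381*v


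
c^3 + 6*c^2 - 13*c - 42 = (c - 3)*(c + 2)*(c + 7)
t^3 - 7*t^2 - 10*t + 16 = (t - 8)*(t - 1)*(t + 2)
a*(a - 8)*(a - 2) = a^3 - 10*a^2 + 16*a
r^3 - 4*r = r*(r - 2)*(r + 2)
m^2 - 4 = (m - 2)*(m + 2)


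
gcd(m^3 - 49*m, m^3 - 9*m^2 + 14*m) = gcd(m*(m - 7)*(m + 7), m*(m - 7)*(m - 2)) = m^2 - 7*m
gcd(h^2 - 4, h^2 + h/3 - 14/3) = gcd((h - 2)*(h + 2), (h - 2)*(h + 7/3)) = h - 2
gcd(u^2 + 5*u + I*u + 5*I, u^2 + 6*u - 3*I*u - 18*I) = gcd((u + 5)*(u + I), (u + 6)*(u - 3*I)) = 1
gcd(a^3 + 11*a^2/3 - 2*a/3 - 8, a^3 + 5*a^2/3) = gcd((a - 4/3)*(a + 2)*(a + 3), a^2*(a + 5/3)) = 1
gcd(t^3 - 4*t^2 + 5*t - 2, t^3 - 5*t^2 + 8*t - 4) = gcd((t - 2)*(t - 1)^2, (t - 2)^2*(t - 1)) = t^2 - 3*t + 2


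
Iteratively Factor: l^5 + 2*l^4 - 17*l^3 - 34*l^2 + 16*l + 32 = (l - 1)*(l^4 + 3*l^3 - 14*l^2 - 48*l - 32) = (l - 4)*(l - 1)*(l^3 + 7*l^2 + 14*l + 8) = (l - 4)*(l - 1)*(l + 2)*(l^2 + 5*l + 4) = (l - 4)*(l - 1)*(l + 2)*(l + 4)*(l + 1)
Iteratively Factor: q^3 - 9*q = (q - 3)*(q^2 + 3*q) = q*(q - 3)*(q + 3)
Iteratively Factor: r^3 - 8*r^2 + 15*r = (r - 5)*(r^2 - 3*r) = (r - 5)*(r - 3)*(r)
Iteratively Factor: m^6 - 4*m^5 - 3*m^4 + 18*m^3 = (m)*(m^5 - 4*m^4 - 3*m^3 + 18*m^2) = m*(m - 3)*(m^4 - m^3 - 6*m^2) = m*(m - 3)*(m + 2)*(m^3 - 3*m^2) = m^2*(m - 3)*(m + 2)*(m^2 - 3*m) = m^2*(m - 3)^2*(m + 2)*(m)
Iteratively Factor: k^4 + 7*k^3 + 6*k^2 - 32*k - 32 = (k - 2)*(k^3 + 9*k^2 + 24*k + 16) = (k - 2)*(k + 4)*(k^2 + 5*k + 4) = (k - 2)*(k + 4)^2*(k + 1)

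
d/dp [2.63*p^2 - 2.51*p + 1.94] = 5.26*p - 2.51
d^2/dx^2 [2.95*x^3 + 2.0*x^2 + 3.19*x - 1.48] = 17.7*x + 4.0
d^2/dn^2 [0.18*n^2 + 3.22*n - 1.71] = 0.360000000000000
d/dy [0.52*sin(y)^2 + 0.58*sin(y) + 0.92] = (1.04*sin(y) + 0.58)*cos(y)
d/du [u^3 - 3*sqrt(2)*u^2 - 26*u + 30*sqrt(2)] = 3*u^2 - 6*sqrt(2)*u - 26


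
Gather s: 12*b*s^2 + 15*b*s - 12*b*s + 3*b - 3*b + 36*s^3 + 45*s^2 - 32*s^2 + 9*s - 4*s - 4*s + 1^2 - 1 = 36*s^3 + s^2*(12*b + 13) + s*(3*b + 1)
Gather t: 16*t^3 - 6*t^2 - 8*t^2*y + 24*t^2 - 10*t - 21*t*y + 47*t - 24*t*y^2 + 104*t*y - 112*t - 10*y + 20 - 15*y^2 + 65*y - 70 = 16*t^3 + t^2*(18 - 8*y) + t*(-24*y^2 + 83*y - 75) - 15*y^2 + 55*y - 50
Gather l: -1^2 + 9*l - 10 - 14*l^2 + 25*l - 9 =-14*l^2 + 34*l - 20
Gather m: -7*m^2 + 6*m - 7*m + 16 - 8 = -7*m^2 - m + 8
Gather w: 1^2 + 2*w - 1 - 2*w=0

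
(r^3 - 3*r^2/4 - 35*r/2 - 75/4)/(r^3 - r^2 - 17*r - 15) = (r + 5/4)/(r + 1)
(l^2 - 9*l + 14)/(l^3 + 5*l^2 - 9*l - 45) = (l^2 - 9*l + 14)/(l^3 + 5*l^2 - 9*l - 45)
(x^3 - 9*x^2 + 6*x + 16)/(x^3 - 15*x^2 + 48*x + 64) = (x - 2)/(x - 8)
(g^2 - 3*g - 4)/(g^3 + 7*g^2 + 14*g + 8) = (g - 4)/(g^2 + 6*g + 8)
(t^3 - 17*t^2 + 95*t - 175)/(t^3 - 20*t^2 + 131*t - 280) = (t - 5)/(t - 8)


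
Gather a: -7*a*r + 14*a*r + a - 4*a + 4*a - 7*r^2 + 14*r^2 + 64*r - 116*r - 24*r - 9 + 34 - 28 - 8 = a*(7*r + 1) + 7*r^2 - 76*r - 11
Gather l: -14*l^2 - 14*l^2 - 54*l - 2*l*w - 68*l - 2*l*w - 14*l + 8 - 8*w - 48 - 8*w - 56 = -28*l^2 + l*(-4*w - 136) - 16*w - 96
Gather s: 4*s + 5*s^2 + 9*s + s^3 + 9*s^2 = s^3 + 14*s^2 + 13*s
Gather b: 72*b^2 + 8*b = 72*b^2 + 8*b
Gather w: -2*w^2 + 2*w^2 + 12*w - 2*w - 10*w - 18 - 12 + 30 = 0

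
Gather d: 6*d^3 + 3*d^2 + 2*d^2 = 6*d^3 + 5*d^2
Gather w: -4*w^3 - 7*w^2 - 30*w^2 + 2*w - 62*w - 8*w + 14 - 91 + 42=-4*w^3 - 37*w^2 - 68*w - 35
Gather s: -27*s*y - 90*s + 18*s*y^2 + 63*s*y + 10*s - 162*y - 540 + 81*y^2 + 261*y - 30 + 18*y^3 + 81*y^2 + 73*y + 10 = s*(18*y^2 + 36*y - 80) + 18*y^3 + 162*y^2 + 172*y - 560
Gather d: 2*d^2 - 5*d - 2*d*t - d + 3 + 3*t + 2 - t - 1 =2*d^2 + d*(-2*t - 6) + 2*t + 4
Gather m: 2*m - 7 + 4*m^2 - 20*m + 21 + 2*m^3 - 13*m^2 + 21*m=2*m^3 - 9*m^2 + 3*m + 14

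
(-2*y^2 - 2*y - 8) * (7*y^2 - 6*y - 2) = -14*y^4 - 2*y^3 - 40*y^2 + 52*y + 16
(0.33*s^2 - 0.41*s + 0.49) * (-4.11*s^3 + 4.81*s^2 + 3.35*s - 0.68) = -1.3563*s^5 + 3.2724*s^4 - 2.8805*s^3 + 0.758999999999999*s^2 + 1.9203*s - 0.3332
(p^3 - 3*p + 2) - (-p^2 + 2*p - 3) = p^3 + p^2 - 5*p + 5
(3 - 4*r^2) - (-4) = 7 - 4*r^2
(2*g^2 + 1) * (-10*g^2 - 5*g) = -20*g^4 - 10*g^3 - 10*g^2 - 5*g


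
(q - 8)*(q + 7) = q^2 - q - 56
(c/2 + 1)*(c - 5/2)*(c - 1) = c^3/2 - 3*c^2/4 - 9*c/4 + 5/2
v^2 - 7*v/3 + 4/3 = (v - 4/3)*(v - 1)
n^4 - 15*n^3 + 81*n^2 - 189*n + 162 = (n - 6)*(n - 3)^3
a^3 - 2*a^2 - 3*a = a*(a - 3)*(a + 1)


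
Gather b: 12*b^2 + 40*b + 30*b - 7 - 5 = 12*b^2 + 70*b - 12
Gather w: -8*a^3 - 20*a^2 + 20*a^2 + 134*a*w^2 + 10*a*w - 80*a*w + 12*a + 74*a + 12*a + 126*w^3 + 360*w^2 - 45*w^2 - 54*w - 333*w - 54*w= -8*a^3 + 98*a + 126*w^3 + w^2*(134*a + 315) + w*(-70*a - 441)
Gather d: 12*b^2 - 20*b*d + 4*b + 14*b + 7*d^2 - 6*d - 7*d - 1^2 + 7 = 12*b^2 + 18*b + 7*d^2 + d*(-20*b - 13) + 6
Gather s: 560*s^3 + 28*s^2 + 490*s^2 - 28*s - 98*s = 560*s^3 + 518*s^2 - 126*s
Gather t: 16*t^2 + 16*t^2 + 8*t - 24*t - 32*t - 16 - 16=32*t^2 - 48*t - 32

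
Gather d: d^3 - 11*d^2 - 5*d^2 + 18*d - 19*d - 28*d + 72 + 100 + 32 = d^3 - 16*d^2 - 29*d + 204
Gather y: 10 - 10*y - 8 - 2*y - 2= -12*y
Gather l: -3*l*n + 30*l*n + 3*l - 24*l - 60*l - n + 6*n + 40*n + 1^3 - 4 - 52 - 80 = l*(27*n - 81) + 45*n - 135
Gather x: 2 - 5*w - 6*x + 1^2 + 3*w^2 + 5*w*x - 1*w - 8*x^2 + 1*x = 3*w^2 - 6*w - 8*x^2 + x*(5*w - 5) + 3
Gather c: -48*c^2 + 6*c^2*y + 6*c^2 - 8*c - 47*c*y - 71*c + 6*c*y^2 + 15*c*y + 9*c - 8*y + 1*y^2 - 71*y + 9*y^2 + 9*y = c^2*(6*y - 42) + c*(6*y^2 - 32*y - 70) + 10*y^2 - 70*y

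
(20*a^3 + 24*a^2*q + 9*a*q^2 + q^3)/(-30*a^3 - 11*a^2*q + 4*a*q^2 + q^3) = (2*a + q)/(-3*a + q)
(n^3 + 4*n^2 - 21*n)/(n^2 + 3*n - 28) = n*(n - 3)/(n - 4)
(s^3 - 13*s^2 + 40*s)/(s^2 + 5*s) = (s^2 - 13*s + 40)/(s + 5)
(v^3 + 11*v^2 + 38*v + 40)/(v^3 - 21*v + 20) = (v^2 + 6*v + 8)/(v^2 - 5*v + 4)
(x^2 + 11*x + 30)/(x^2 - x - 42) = (x + 5)/(x - 7)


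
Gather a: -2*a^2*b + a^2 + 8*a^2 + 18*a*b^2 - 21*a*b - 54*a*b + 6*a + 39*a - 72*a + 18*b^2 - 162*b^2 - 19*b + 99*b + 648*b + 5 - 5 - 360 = a^2*(9 - 2*b) + a*(18*b^2 - 75*b - 27) - 144*b^2 + 728*b - 360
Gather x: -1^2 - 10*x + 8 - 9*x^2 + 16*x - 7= -9*x^2 + 6*x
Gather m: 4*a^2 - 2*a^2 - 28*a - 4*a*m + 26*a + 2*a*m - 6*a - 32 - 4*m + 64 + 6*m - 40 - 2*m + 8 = 2*a^2 - 2*a*m - 8*a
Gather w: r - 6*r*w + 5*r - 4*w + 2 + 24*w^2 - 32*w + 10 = 6*r + 24*w^2 + w*(-6*r - 36) + 12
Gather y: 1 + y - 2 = y - 1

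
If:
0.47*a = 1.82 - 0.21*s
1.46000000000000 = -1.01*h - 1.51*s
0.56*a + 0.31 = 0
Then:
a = -0.55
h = -16.25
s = 9.91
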